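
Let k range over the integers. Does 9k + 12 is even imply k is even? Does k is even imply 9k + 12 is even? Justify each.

The biconditional holds.

Converse. Suppose k is even; write k = 2j. Then 9k + 12 = 9·(2j) + 12 = 2·9j + 12, which is even.

Forward direction. Suppose 9k + 12 is even. Since 9 is odd, 9k and k have the same parity, so 9k + 12 ≡ k + 12 (mod 2). As 12 is even, 9k + 12 is even exactly when k is even. Thus k is even.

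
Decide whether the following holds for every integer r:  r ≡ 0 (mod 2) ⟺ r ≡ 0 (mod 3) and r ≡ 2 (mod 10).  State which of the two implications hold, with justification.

Not equivalent: only (⇐) holds.

[⇒] This fails: r = 0 gives 0 ≡ 0 (mod 2) but 0 ≡ 0 (mod 10), so the conjunction on the right does not hold.

[⇐] Conversely, if r ≡ 0 (mod 3) and r ≡ 2 (mod 10), then by the Chinese remainder theorem r ≡ 12 (mod 30). Since 12 ≡ 0 (mod 2) and 2 ∣ 30, we get r ≡ 0 (mod 2).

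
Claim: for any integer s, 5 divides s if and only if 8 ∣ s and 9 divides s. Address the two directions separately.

(⟹) This fails: take s = 5. Certainly 5 ∣ 5, but 8 ∤ 5.

(⟸) This fails: take s = 72. Both 8 ∣ 72 and 9 ∣ 72, yet 72 is not a multiple of 5 (since 72 = 14·5 + 2), so 5 ∤ 72.

(⇒) fails and (⇐) fails.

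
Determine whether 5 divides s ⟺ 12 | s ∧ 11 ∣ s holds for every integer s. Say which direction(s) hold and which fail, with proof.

Neither implication holds.

[⇒] This fails: take s = 5. Certainly 5 ∣ 5, but 12 ∤ 5.

[⇐] This fails: take s = 132. Both 12 ∣ 132 and 11 ∣ 132, yet 132 is not a multiple of 5 (since 132 = 26·5 + 2), so 5 ∤ 132.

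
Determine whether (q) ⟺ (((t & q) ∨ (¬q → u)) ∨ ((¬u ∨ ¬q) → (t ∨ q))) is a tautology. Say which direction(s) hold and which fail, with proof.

Only the forward direction holds.

(⇒) Assume the antecedent. If q is true, the consequent reduces to true regardless of the other variables. If q is false, the antecedent cannot hold. Either way the consequent holds.

(⇐) This fails. Under q = F, u = T, t = F, the left side is false but the right side is true.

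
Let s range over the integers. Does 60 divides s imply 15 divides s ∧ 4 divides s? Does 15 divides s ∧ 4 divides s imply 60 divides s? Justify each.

Equivalent; both directions hold.

(⇐) Suppose 15 ∣ s and 4 ∣ s. Any common multiple of 15 and 4 is a multiple of their lcm; here gcd(15, 4) = 1, so lcm(15, 4) = 15·4 = 60, so 60 ∣ s.

(⇒) If 60 ∣ s, write s = 60q. Since 60 = 4·15, s = 15·(4q), so 15 ∣ s; and since 60 = 15·4, s = 4·(15q), so 4 ∣ s.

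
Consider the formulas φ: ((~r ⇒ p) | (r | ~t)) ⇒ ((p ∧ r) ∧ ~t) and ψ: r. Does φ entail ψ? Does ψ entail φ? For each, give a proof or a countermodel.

Neither implication holds.

Forward direction. This fails. Under p = F, r = F, t = T, the left side is true but the right side is false.

Converse. This fails. Under p = F, r = T, t = F, the left side is false but the right side is true.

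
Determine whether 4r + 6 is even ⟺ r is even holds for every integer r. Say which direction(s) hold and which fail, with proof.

The forward direction fails; the converse holds.

Forward direction. This fails: take r = 5. Then 4r + 6 = 26, which is even, yet r = 5 is odd, not even.

Converse. Suppose r is even. Since 4 is even, 4r is even for every r, so 4r + 6 has the same parity as 6, which is even. Hence 4r + 6 is even.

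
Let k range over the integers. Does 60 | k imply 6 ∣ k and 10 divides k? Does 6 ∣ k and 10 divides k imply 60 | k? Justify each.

(⟸) This fails: take k = 30. Both 6 ∣ 30 and 10 ∣ 30, yet 30 is not a multiple of 60 (since 30 = 0·60 + 30), so 60 ∤ 30.

(⟹) If 60 ∣ k, write k = 60q. Since 60 = 10·6, k = 6·(10q), so 6 ∣ k; and since 60 = 6·10, k = 10·(6q), so 10 ∣ k.

Only the forward implication holds.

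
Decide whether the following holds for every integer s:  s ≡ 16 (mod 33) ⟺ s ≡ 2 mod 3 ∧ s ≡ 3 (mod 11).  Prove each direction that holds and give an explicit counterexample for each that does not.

(⟹) This fails: s = 16 gives 16 ≡ 16 (mod 33) but 16 ≡ 1 (mod 3), so the conjunction on the right does not hold.

(⟸) This fails: s = 14 satisfies both congruences on the right (14 ≡ 2 mod 3 and 14 ≡ 3 mod 11) yet 14 ≡ 14 (mod 33), not 16.

(⇒) fails and (⇐) fails.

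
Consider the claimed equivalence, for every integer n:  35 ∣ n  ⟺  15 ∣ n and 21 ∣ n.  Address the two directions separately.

Not equivalent: only (⇐) holds.

[⇒] This fails: take n = 35. Certainly 35 ∣ 35, but 15 ∤ 35.

[⇐] Suppose 15 ∣ n and 21 ∣ n. Any common multiple of 15 and 21 is a multiple of their lcm; here lcm(15, 21) = 15·21/gcd(15, 21) = 315/3 = 105, so 105 ∣ n. Since 35 ∣ 105, it follows that 35 ∣ n.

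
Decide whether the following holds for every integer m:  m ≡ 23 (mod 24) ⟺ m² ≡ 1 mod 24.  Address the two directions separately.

(⇒) holds; (⇐) fails.

[⇐] This fails: take m = 1. Then 1² = 1 ≡ 1 (mod 24), yet 1 ≡ 1 (mod 24), not 23.

[⇒] Suppose m ≡ 23 (mod 24). Write m = 24j + 23. Then (24j + 23)² = 576j² + 1104j + 529 = 24(24j² + 46j + 22) + 1, so m² ≡ 1 (mod 24).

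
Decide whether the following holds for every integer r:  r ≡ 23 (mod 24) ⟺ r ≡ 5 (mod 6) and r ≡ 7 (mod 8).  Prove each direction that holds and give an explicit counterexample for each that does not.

Equivalent; both directions hold.

(⟹) Suppose r ≡ 23 (mod 24); write r = 24j + 23. Since 6 ∣ 24, reducing mod 6 gives r ≡ 23 ≡ 5 (mod 6); since 8 ∣ 24, reducing mod 8 gives r ≡ 23 ≡ 7 (mod 8).

(⟸) Conversely, if r ≡ 5 (mod 6) and r ≡ 7 (mod 8), then by the Chinese remainder theorem r ≡ 23 (mod 24). This is exactly r ≡ 23 (mod 24).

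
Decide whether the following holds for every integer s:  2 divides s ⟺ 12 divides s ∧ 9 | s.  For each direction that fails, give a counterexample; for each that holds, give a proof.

(←) Suppose 12 ∣ s and 9 ∣ s. Any common multiple of 12 and 9 is a multiple of their lcm; here lcm(12, 9) = 12·9/gcd(12, 9) = 108/3 = 36, so 36 ∣ s. Since 2 ∣ 36, it follows that 2 ∣ s.

(→) This fails: take s = 2. Certainly 2 ∣ 2, but 12 ∤ 2.

(⇒) fails; (⇐) holds.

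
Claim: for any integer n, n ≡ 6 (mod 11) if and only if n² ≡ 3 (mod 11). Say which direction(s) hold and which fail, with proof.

(⇒) Suppose n ≡ 6 (mod 11). Write n = 11j + 6. Then (11j + 6)² = 121j² + 132j + 36 = 11(11j² + 12j + 3) + 3, so n² ≡ 3 (mod 11).

(⇐) This fails: take n = 5. Then 5² = 25 ≡ 3 (mod 11), yet 5 ≡ 5 (mod 11), not 6.

(⇒) holds; (⇐) fails.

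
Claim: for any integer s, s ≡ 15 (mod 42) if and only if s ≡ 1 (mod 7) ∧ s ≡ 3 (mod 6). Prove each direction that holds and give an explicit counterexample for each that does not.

(→) Suppose s ≡ 15 (mod 42); write s = 42j + 15. Since 7 ∣ 42, reducing mod 7 gives s ≡ 15 ≡ 1 (mod 7); since 6 ∣ 42, reducing mod 6 gives s ≡ 15 ≡ 3 (mod 6).

(←) Conversely, if s ≡ 1 (mod 7) and s ≡ 3 (mod 6), then by the Chinese remainder theorem s ≡ 15 (mod 42). This is exactly s ≡ 15 (mod 42).

Both implications hold.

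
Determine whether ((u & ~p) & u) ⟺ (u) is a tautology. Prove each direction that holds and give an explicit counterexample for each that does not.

Converse. This fails. Under p = T, u = T, the left side is false but the right side is true.

Forward direction. Assume the antecedent. If p is true, the antecedent cannot hold. If p is false, the antecedent forces (p = F, u = T), and u holds there. Either way u holds.

Not equivalent: only (⇒) holds.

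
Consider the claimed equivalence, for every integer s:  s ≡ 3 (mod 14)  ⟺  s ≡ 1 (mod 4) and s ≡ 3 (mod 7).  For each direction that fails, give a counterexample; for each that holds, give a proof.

(⟸) If s ≡ 1 (mod 4) and s ≡ 3 (mod 7), then by the Chinese remainder theorem s ≡ 17 (mod 28). Since 17 ≡ 3 (mod 14) and 14 ∣ 28, we get s ≡ 3 (mod 14).

(⟹) This fails: s = 3 gives 3 ≡ 3 (mod 14) but 3 ≡ 3 (mod 4), so the conjunction on the right does not hold.

Only the reverse direction holds.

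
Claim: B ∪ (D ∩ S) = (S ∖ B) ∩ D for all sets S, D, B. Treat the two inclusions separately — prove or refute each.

(⊆) fails; (⊇) holds.

Forward inclusion. This inclusion fails. Take S = ∅, D = ∅, B = {1}; then 1 ∈ B ∪ (D ∩ S) but 1 ∉ (S ∖ B) ∩ D.

Reverse inclusion. Let x ∈ (S ∖ B) ∩ D. Then x ∈ S ∩ D and x ∉ B, from which x ∈ B ∪ (D ∩ S).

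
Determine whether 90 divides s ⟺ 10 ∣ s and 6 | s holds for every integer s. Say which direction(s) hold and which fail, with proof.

(⇒) If 90 ∣ s, write s = 90q. Since 90 = 9·10, s = 10·(9q), so 10 ∣ s; and since 90 = 15·6, s = 6·(15q), so 6 ∣ s.

(⇐) This fails: take s = 30. Both 10 ∣ 30 and 6 ∣ 30, yet 30 is not a multiple of 90 (since 30 = 0·90 + 30), so 90 ∤ 30.

Only the forward implication holds.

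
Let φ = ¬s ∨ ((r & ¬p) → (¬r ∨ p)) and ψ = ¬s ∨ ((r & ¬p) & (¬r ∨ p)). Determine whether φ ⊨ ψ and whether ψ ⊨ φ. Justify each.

(⇐) Assume the antecedent. If p is true, ¬s ∨ ((r & ¬p) → (¬r ∨ p)) reduces to true regardless of the other variables. If p is false, the antecedent forces (p = F, s = F, r = F) or (p = F, s = F, r = T), and ¬s ∨ ((r & ¬p) → (¬r ∨ p)) holds there. Either way ¬s ∨ ((r & ¬p) → (¬r ∨ p)) holds.

(⇒) This fails. Under p = F, s = T, r = F, the left side is true but the right side is false.

(⇒) fails; (⇐) holds.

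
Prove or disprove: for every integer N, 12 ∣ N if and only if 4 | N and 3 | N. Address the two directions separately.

The biconditional holds.

Forward direction. If 12 ∣ N, write N = 12q. Since 12 = 3·4, N = 4·(3q), so 4 ∣ N; and since 12 = 4·3, N = 3·(4q), so 3 ∣ N.

Converse. Suppose 4 ∣ N and 3 ∣ N. Any common multiple of 4 and 3 is a multiple of their lcm; here gcd(4, 3) = 1, so lcm(4, 3) = 4·3 = 12, so 12 ∣ N.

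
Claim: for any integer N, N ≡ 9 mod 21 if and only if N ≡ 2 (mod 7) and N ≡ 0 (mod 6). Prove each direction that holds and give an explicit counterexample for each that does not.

Only the reverse direction holds.

(→) This fails: N = 9 gives 9 ≡ 9 (mod 21) but 9 ≡ 3 (mod 6), so the conjunction on the right does not hold.

(←) Conversely, if N ≡ 2 (mod 7) and N ≡ 0 (mod 6), then by the Chinese remainder theorem N ≡ 30 (mod 42). Since 30 ≡ 9 (mod 21) and 21 ∣ 42, we get N ≡ 9 (mod 21).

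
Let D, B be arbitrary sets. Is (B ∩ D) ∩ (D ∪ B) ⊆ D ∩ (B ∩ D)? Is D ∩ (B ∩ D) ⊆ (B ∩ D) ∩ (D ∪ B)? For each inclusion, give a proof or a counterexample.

(⊆) Let x ∈ (B ∩ D) ∩ (D ∪ B). Then x ∈ D ∩ B, from which x ∈ D ∩ (B ∩ D).

(⊇) Let x ∈ D ∩ (B ∩ D). Then x ∈ D ∩ B, from which x ∈ (B ∩ D) ∩ (D ∪ B).

Both inclusions hold.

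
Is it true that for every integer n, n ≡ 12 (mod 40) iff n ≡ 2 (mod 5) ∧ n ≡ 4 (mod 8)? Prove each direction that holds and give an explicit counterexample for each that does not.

(⟸) If n ≡ 2 (mod 5) and n ≡ 4 (mod 8), then by the Chinese remainder theorem n ≡ 12 (mod 40). This is exactly n ≡ 12 (mod 40).

(⟹) Suppose n ≡ 12 (mod 40); write n = 40j + 12. Since 5 ∣ 40, reducing mod 5 gives n ≡ 12 ≡ 2 (mod 5); since 8 ∣ 40, reducing mod 8 gives n ≡ 12 ≡ 4 (mod 8).

Equivalent; both directions hold.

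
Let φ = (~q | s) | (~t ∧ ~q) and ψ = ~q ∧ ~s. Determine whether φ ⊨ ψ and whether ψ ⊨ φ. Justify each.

(→) This fails. Under q = F, t = F, s = T, the left side is true but the right side is false.

(←) Assume the antecedent. If q is true, the antecedent cannot hold. If q is false, (~q | s) | (~t ∧ ~q) reduces to true regardless of the other variables. Either way (~q | s) | (~t ∧ ~q) holds.

Only the converse holds.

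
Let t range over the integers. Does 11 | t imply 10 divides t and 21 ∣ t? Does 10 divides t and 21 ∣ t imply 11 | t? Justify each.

[⇒] This fails: take t = 11. Certainly 11 ∣ 11, but 10 ∤ 11.

[⇐] This fails: take t = 210. Both 10 ∣ 210 and 21 ∣ 210, yet 210 is not a multiple of 11 (since 210 = 19·11 + 1), so 11 ∤ 210.

Neither implication holds.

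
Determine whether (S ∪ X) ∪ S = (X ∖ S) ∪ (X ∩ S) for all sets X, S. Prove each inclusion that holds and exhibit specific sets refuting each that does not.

(⟸) Let x ∈ (X ∖ S) ∪ (X ∩ S). Then either x ∈ X and x ∉ S; or x ∈ X ∩ S. In each case x ∈ (S ∪ X) ∪ S, so (X ∖ S) ∪ (X ∩ S) ⊆ (S ∪ X) ∪ S.

(⟹) This inclusion fails. Take X = ∅, S = {1}; then 1 ∈ (S ∪ X) ∪ S but 1 ∉ (X ∖ S) ∪ (X ∩ S).

The sets are not equal: only the reverse inclusion holds.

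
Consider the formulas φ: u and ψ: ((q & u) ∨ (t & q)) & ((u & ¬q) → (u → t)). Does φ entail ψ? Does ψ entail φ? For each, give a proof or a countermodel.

Both directions fail.

(⇒) This fails. Under t = F, u = T, q = F, the left side is true but the right side is false.

(⇐) This fails. Under t = T, u = F, q = T, the left side is false but the right side is true.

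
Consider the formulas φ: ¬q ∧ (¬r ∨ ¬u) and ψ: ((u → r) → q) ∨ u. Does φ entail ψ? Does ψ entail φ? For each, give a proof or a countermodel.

(⇒) fails and (⇐) fails.

Forward direction. This fails. Under r = F, q = F, u = F, the left side is true but the right side is false.

Converse. This fails. Under r = F, q = T, u = F, the left side is false but the right side is true.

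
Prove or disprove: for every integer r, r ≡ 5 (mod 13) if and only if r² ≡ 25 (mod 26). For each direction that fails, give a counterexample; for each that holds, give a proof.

Neither implication holds.

(⇒) This fails: take r = 18. Then 18 ≡ 5 (mod 13), but 18² = 324 ≡ 12 (mod 26), not 25.

(⇐) This fails: take r = 21. Then 21² = 441 ≡ 25 (mod 26), yet 21 ≡ 8 (mod 13), not 5.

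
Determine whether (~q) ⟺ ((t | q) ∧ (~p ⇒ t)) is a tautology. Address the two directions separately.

Neither implication holds.

Forward direction. This fails. Under p = F, t = F, q = F, the left side is true but the right side is false.

Converse. This fails. Under p = T, t = F, q = T, the left side is false but the right side is true.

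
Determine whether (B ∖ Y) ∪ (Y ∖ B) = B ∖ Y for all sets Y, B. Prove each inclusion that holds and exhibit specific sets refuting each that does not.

(⊆) fails; (⊇) holds.

(⟹) This inclusion fails. Take Y = {1}, B = ∅; then 1 ∈ (B ∖ Y) ∪ (Y ∖ B) but 1 ∉ B ∖ Y.

(⟸) Let x ∈ B ∖ Y. Then x ∈ B and x ∉ Y, from which x ∈ (B ∖ Y) ∪ (Y ∖ B).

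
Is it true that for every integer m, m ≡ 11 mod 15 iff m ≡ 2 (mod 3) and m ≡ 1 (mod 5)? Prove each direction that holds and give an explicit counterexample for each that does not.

Both directions hold.

(⇐) If m ≡ 2 (mod 3) and m ≡ 1 (mod 5), then by the Chinese remainder theorem m ≡ 11 (mod 15). This is exactly m ≡ 11 (mod 15).

(⇒) Suppose m ≡ 11 (mod 15); write m = 15j + 11. Since 3 ∣ 15, reducing mod 3 gives m ≡ 11 ≡ 2 (mod 3); since 5 ∣ 15, reducing mod 5 gives m ≡ 11 ≡ 1 (mod 5).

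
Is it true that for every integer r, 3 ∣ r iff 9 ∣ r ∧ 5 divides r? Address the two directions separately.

Only the converse holds.

[⇒] This fails: take r = 3. Certainly 3 ∣ 3, but 9 ∤ 3.

[⇐] Suppose 9 ∣ r and 5 ∣ r. Any common multiple of 9 and 5 is a multiple of their lcm; here gcd(9, 5) = 1, so lcm(9, 5) = 9·5 = 45, so 45 ∣ r. Since 3 ∣ 45, it follows that 3 ∣ r.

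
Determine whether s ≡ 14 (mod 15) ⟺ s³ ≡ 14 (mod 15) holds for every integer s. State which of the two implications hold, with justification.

Both directions hold; the statement is true.

(→) Suppose s ≡ 14 (mod 15). Write s = 15j + 14. Then (15j + 14)³ = 3375j³ + 9450j² + 8820j + 2744 = 15(225j³ + 630j² + 588j + 182) + 14, so s³ ≡ 14 (mod 15).

(←) Conversely, suppose s³ ≡ 14 (mod 15). The only residue r in {0, …, 14} with r³ ≡ 14 (mod 15) is r = 14, so s ≡ 14 (mod 15).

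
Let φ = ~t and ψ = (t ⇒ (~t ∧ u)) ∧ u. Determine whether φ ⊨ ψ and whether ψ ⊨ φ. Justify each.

(⇒) This fails. Under u = F, t = F, the left side is true but the right side is false.

(⇐) Assume the antecedent. If u is true, the antecedent forces (u = T, t = F), and ~t holds there. If u is false, the antecedent cannot hold. Either way ~t holds.

Only the reverse direction holds.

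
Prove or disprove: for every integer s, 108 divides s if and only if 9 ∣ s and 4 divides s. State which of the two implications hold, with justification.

(→) If 108 ∣ s, write s = 108q. Since 108 = 12·9, s = 9·(12q), so 9 ∣ s; and since 108 = 27·4, s = 4·(27q), so 4 ∣ s.

(←) This fails: take s = 36. Both 9 ∣ 36 and 4 ∣ 36, yet 36 is not a multiple of 108 (since 36 = 0·108 + 36), so 108 ∤ 36.

Only the forward direction holds.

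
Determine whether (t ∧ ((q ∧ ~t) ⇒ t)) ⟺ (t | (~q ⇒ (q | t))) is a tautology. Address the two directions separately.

(⇒) holds; (⇐) fails.

(→) Assume the antecedent. If q is true, t | (~q ⇒ (q | t)) reduces to true regardless of the other variables. If q is false, the antecedent forces (q = F, t = T), and t | (~q ⇒ (q | t)) holds there. Either way t | (~q ⇒ (q | t)) holds.

(←) This fails. Under q = T, t = F, the left side is false but the right side is true.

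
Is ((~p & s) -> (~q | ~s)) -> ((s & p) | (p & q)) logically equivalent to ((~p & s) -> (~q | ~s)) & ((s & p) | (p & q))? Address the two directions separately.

[⇒] This fails. Under p = F, s = T, q = T, the left side is true but the right side is false.

[⇐] Assume the antecedent. If s is true, the antecedent forces (p = T, s = T, q = F) or (p = T, s = T, q = T), and the consequent holds there. If s is false, the antecedent forces (p = T, s = F, q = T), and the consequent holds there. Either way the consequent holds.

(⇒) fails; (⇐) holds.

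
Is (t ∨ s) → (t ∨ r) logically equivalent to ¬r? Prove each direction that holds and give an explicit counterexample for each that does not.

(⟹) This fails. Under r = T, t = F, s = F, the left side is true but the right side is false.

(⟸) This fails. Under r = F, t = F, s = T, the left side is false but the right side is true.

(⇒) fails and (⇐) fails.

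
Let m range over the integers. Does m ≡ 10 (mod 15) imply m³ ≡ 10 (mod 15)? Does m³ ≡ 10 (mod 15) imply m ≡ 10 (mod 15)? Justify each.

Both implications hold.

(→) Suppose m ≡ 10 (mod 15). Write m = 15j + 10. Then (15j + 10)³ = 3375j³ + 6750j² + 4500j + 1000 = 15(225j³ + 450j² + 300j + 66) + 10, so m³ ≡ 10 (mod 15).

(←) Conversely, suppose m³ ≡ 10 (mod 15). The only residue r in {0, …, 14} with r³ ≡ 10 (mod 15) is r = 10, so m ≡ 10 (mod 15).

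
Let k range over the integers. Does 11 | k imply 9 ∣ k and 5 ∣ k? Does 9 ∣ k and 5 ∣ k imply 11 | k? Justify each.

(→) This fails: take k = 11. Certainly 11 ∣ 11, but 9 ∤ 11.

(←) This fails: take k = 45. Both 9 ∣ 45 and 5 ∣ 45, yet 45 is not a multiple of 11 (since 45 = 4·11 + 1), so 11 ∤ 45.

Both directions fail.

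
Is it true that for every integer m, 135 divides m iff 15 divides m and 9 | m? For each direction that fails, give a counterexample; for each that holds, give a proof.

(→) If 135 ∣ m, write m = 135q. Since 135 = 9·15, m = 15·(9q), so 15 ∣ m; and since 135 = 15·9, m = 9·(15q), so 9 ∣ m.

(←) This fails: take m = 45. Both 15 ∣ 45 and 9 ∣ 45, yet 45 is not a multiple of 135 (since 45 = 0·135 + 45), so 135 ∤ 45.

Only the forward direction holds.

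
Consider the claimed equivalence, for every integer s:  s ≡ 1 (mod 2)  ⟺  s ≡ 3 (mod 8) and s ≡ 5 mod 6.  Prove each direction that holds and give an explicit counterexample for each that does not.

Forward direction. This fails: s = 1 gives 1 ≡ 1 (mod 2) but 1 ≡ 1 (mod 8), so the conjunction on the right does not hold.

Converse. If s ≡ 3 (mod 8) and s ≡ 5 (mod 6), then by the Chinese remainder theorem s ≡ 11 (mod 24). Since 11 ≡ 1 (mod 2) and 2 ∣ 24, we get s ≡ 1 (mod 2).

(⇒) fails; (⇐) holds.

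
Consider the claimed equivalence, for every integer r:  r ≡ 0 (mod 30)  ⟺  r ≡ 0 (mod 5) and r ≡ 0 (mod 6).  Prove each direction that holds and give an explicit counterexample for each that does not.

(⇒) Suppose r ≡ 0 (mod 30); write r = 30j + 0. Since 5 ∣ 30, reducing mod 5 gives r ≡ 0 (mod 5); since 6 ∣ 30, reducing mod 6 gives r ≡ 0 (mod 6).

(⇐) Conversely, if r ≡ 0 (mod 5) and r ≡ 0 (mod 6), then by the Chinese remainder theorem r ≡ 0 (mod 30). This is exactly r ≡ 0 (mod 30).

Both directions hold; the statement is true.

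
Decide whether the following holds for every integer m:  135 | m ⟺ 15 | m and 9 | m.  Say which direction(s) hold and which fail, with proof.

[⇒] If 135 ∣ m, write m = 135q. Since 135 = 9·15, m = 15·(9q), so 15 ∣ m; and since 135 = 15·9, m = 9·(15q), so 9 ∣ m.

[⇐] This fails: take m = 45. Both 15 ∣ 45 and 9 ∣ 45, yet 45 is not a multiple of 135 (since 45 = 0·135 + 45), so 135 ∤ 45.

Only the forward implication holds.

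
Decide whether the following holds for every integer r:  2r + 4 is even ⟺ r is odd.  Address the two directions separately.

Not equivalent: only (⇐) holds.

(→) This fails: take r = 0. Then 2r + 4 = 4, which is even, yet r = 0 is even, not odd.

(←) Suppose r is odd. Since 2 is even, 2r is even for every r, so 2r + 4 has the same parity as 4, which is even. Hence 2r + 4 is even.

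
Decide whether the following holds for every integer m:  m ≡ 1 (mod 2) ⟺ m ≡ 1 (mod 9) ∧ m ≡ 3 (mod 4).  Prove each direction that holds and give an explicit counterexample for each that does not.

The forward direction fails; the converse holds.

(⇒) This fails: m = 1 gives 1 ≡ 1 (mod 2) but 1 ≡ 1 (mod 4), so the conjunction on the right does not hold.

(⇐) Conversely, if m ≡ 1 (mod 9) and m ≡ 3 (mod 4), then by the Chinese remainder theorem m ≡ 19 (mod 36). Since 19 ≡ 1 (mod 2) and 2 ∣ 36, we get m ≡ 1 (mod 2).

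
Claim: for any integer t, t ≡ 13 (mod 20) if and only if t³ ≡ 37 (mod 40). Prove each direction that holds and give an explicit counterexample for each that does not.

Only the converse holds.

(⟹) This fails: take t = 33. Then 33 ≡ 13 (mod 20), but 33³ = 35937 ≡ 17 (mod 40), not 37.

(⟸) Conversely, the residues r modulo 40 with r³ ≡ 37 (mod 40) are exactly {13}, and each is ≡ 13 (mod 20).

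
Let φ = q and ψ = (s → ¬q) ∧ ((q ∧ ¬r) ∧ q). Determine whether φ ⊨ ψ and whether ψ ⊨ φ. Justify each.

Forward direction. This fails. Under r = T, q = T, s = F, the left side is true but the right side is false.

Converse. Assume the antecedent. If r is true, the antecedent cannot hold. If r is false, the antecedent forces (r = F, q = T, s = F), and q holds there. Either way q holds.

(⇒) fails; (⇐) holds.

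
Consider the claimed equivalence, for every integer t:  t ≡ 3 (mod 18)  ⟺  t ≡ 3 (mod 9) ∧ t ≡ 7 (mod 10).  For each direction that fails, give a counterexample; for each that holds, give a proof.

(→) This fails: t = 3 gives 3 ≡ 3 (mod 18) but 3 ≡ 3 (mod 10), so the conjunction on the right does not hold.

(←) Conversely, if t ≡ 3 (mod 9) and t ≡ 7 (mod 10), then by the Chinese remainder theorem t ≡ 57 (mod 90). Since 57 ≡ 3 (mod 18) and 18 ∣ 90, we get t ≡ 3 (mod 18).

The forward direction fails; the converse holds.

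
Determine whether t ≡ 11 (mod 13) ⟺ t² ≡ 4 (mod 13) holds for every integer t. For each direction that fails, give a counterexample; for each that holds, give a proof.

[⇒] Suppose t ≡ 11 (mod 13). Write t = 13j + 11. Then (13j + 11)² = 169j² + 286j + 121 = 13(13j² + 22j + 9) + 4, so t² ≡ 4 (mod 13).

[⇐] This fails: take t = 2. Then 2² = 4 ≡ 4 (mod 13), yet 2 ≡ 2 (mod 13), not 11.

Not equivalent: only (⇒) holds.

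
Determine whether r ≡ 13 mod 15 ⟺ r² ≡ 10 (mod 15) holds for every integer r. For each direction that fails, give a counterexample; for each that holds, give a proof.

Neither direction holds.

(→) This fails: take r = 13. Then 13 ≡ 13 (mod 15), but 13² = 169 ≡ 4 (mod 15), not 10.

(←) This fails: take r = 5. Then 5² = 25 ≡ 10 (mod 15), yet 5 ≡ 5 (mod 15), not 13.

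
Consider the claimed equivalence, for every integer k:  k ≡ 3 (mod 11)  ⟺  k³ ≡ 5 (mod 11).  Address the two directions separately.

(→) Suppose k ≡ 3 (mod 11). Write k = 11j + 3. Then (11j + 3)³ = 1331j³ + 1089j² + 297j + 27 = 11(121j³ + 99j² + 27j + 2) + 5, so k³ ≡ 5 (mod 11).

(←) Conversely, suppose k³ ≡ 5 (mod 11). The only residue r in {0, …, 10} with r³ ≡ 5 (mod 11) is r = 3, so k ≡ 3 (mod 11).

Both implications hold.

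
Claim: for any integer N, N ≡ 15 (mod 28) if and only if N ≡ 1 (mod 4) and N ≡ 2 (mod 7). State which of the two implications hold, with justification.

Forward direction. This fails: N = 15 gives 15 ≡ 15 (mod 28) but 15 ≡ 3 (mod 4), so the conjunction on the right does not hold.

Converse. This fails: N = 9 satisfies both congruences on the right (9 ≡ 1 mod 4 and 9 ≡ 2 mod 7) yet 9 ≡ 9 (mod 28), not 15.

Neither direction holds.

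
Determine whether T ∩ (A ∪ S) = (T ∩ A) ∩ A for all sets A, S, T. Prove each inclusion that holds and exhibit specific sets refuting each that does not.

Only the reverse inclusion holds.

(⟹) This inclusion fails. Take A = ∅, S = {1}, T = {1}; then 1 ∈ T ∩ (A ∪ S) but 1 ∉ (T ∩ A) ∩ A.

(⟸) Let x ∈ (T ∩ A) ∩ A. Then either x ∈ A ∩ T and x ∉ S; or x ∈ A ∩ S ∩ T. In each case x ∈ T ∩ (A ∪ S), so (T ∩ A) ∩ A ⊆ T ∩ (A ∪ S).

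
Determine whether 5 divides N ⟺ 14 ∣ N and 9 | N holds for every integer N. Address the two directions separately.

(⟹) This fails: take N = 5. Certainly 5 ∣ 5, but 14 ∤ 5.

(⟸) This fails: take N = 126. Both 14 ∣ 126 and 9 ∣ 126, yet 126 is not a multiple of 5 (since 126 = 25·5 + 1), so 5 ∤ 126.

Neither direction holds.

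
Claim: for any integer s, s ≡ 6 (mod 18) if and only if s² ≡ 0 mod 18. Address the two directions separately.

Not equivalent: only (⇒) holds.

(←) This fails: take s = 0. Then 0² = 0 ≡ 0 (mod 18), yet 0 ≡ 0 (mod 18), not 6.

(→) Suppose s ≡ 6 (mod 18). Write s = 18j + 6. Then (18j + 6)² = 324j² + 216j + 36 = 18(18j² + 12j + 2) + 0, so s² ≡ 0 (mod 18).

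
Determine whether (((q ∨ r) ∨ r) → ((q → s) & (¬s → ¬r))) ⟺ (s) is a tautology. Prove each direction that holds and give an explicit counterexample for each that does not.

Not equivalent: only (⇐) holds.

[⇐] Assume the antecedent. If q is true, the antecedent forces (q = T, r = F, s = T) or (q = T, r = T, s = T), and the consequent holds there. If q is false, the antecedent forces (q = F, r = F, s = T) or (q = F, r = T, s = T), and the consequent holds there. Either way the consequent holds.

[⇒] This fails. Under q = F, r = F, s = F, the left side is true but the right side is false.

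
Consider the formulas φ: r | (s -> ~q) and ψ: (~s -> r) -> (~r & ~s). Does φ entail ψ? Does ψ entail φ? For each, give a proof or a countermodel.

Forward direction. This fails. Under s = T, r = F, q = F, the left side is true but the right side is false.

Converse. Assume the antecedent. If s is true, the antecedent cannot hold. If s is false, r | (s -> ~q) reduces to true regardless of the other variables. Either way r | (s -> ~q) holds.

Not equivalent: only (⇐) holds.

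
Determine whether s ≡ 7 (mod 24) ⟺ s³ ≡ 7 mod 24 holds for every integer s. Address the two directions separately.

Both implications hold.

(⟹) Suppose s ≡ 7 (mod 24). Write s = 24j + 7. Then (24j + 7)³ = 13824j³ + 12096j² + 3528j + 343 = 24(576j³ + 504j² + 147j + 14) + 7, so s³ ≡ 7 (mod 24).

(⟸) Conversely, suppose s³ ≡ 7 (mod 24). The only residue r in {0, …, 23} with r³ ≡ 7 (mod 24) is r = 7, so s ≡ 7 (mod 24).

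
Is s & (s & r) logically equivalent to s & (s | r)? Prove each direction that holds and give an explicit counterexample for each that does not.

(⇒) holds; (⇐) fails.

(⇒) Assume the antecedent. If s is true, s & (s | r) reduces to true regardless of the other variables. If s is false, the antecedent cannot hold. Either way s & (s | r) holds.

(⇐) This fails. Under s = T, r = F, the left side is false but the right side is true.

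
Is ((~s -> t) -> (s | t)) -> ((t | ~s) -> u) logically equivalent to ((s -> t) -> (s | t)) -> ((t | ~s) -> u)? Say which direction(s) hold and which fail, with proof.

(→) Assume the antecedent. If u is true, the consequent reduces to true regardless of the other variables. If u is false, the antecedent forces (s = T, u = F, t = F), and the consequent holds there. Either way the consequent holds.

(←) This fails. Under s = F, u = F, t = F, the left side is false but the right side is true.

The forward direction holds; the converse fails.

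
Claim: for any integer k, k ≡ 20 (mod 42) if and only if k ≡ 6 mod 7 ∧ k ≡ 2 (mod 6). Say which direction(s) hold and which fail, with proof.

Converse. If k ≡ 6 (mod 7) and k ≡ 2 (mod 6), then by the Chinese remainder theorem k ≡ 20 (mod 42). This is exactly k ≡ 20 (mod 42).

Forward direction. Suppose k ≡ 20 (mod 42); write k = 42j + 20. Since 7 ∣ 42, reducing mod 7 gives k ≡ 20 ≡ 6 (mod 7); since 6 ∣ 42, reducing mod 6 gives k ≡ 20 ≡ 2 (mod 6).

Both directions hold; the statement is true.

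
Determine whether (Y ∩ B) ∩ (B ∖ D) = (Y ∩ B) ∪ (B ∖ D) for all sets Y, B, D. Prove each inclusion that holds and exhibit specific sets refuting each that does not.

(⊆) Let x ∈ (Y ∩ B) ∩ (B ∖ D). Then x ∈ Y ∩ B and x ∉ D, from which x ∈ (Y ∩ B) ∪ (B ∖ D).

(⊇) This inclusion fails. Take Y = ∅, B = {1}, D = ∅; then 1 ∈ (Y ∩ B) ∪ (B ∖ D) but 1 ∉ (Y ∩ B) ∩ (B ∖ D).

(⊆) holds; (⊇) fails.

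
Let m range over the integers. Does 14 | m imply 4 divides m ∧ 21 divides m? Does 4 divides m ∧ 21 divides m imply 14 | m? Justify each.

Only the reverse direction holds.

Forward direction. This fails: take m = 14. Certainly 14 ∣ 14, but 4 ∤ 14.

Converse. Suppose 4 ∣ m and 21 ∣ m. Any common multiple of 4 and 21 is a multiple of their lcm; here gcd(4, 21) = 1, so lcm(4, 21) = 4·21 = 84, so 84 ∣ m. Since 14 ∣ 84, it follows that 14 ∣ m.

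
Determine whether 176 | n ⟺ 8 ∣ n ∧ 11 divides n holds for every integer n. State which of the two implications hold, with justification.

Forward direction. If 176 ∣ n, write n = 176q. Since 176 = 22·8, n = 8·(22q), so 8 ∣ n; and since 176 = 16·11, n = 11·(16q), so 11 ∣ n.

Converse. This fails: take n = 88. Both 8 ∣ 88 and 11 ∣ 88, yet 88 is not a multiple of 176 (since 88 = 0·176 + 88), so 176 ∤ 88.

Only the forward implication holds.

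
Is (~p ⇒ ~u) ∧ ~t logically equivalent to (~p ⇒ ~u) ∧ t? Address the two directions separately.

(→) This fails. Under p = F, t = F, u = F, the left side is true but the right side is false.

(←) This fails. Under p = F, t = T, u = F, the left side is false but the right side is true.

Neither implication holds.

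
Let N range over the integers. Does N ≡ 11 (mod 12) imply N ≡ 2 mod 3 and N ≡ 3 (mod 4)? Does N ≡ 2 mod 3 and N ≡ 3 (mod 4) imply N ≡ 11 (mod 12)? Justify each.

(⇒) Suppose N ≡ 11 (mod 12); write N = 12j + 11. Since 3 ∣ 12, reducing mod 3 gives N ≡ 11 ≡ 2 (mod 3); since 4 ∣ 12, reducing mod 4 gives N ≡ 11 ≡ 3 (mod 4).

(⇐) Conversely, if N ≡ 2 (mod 3) and N ≡ 3 (mod 4), then by the Chinese remainder theorem N ≡ 11 (mod 12). This is exactly N ≡ 11 (mod 12).

Equivalent; both directions hold.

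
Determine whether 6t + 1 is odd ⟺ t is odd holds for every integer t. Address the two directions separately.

(⟸) Suppose t is odd. Since 6 is even, 6t is even for every t, so 6t + 1 has the same parity as 1, which is odd. Hence 6t + 1 is odd.

(⟹) This fails: take t = 2. Then 6t + 1 = 13, which is odd, yet t = 2 is even, not odd.

Only the converse holds.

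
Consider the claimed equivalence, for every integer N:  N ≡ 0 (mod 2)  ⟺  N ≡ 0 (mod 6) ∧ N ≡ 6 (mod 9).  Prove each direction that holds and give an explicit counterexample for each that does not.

Not equivalent: only (⇐) holds.

Forward direction. This fails: N = 0 gives 0 ≡ 0 (mod 2) but 0 ≡ 0 (mod 9), so the conjunction on the right does not hold.

Converse. If N ≡ 0 (mod 6) and N ≡ 6 (mod 9), then by the Chinese remainder theorem N ≡ 6 (mod 18). Since 6 ≡ 0 (mod 2) and 2 ∣ 18, we get N ≡ 0 (mod 2).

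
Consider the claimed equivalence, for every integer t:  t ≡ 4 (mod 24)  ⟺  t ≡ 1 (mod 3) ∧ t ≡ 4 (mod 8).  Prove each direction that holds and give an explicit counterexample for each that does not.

Both directions hold.

(⟹) Suppose t ≡ 4 (mod 24); write t = 24j + 4. Since 3 ∣ 24, reducing mod 3 gives t ≡ 4 ≡ 1 (mod 3); since 8 ∣ 24, reducing mod 8 gives t ≡ 4 (mod 8).

(⟸) Conversely, if t ≡ 1 (mod 3) and t ≡ 4 (mod 8), then by the Chinese remainder theorem t ≡ 4 (mod 24). This is exactly t ≡ 4 (mod 24).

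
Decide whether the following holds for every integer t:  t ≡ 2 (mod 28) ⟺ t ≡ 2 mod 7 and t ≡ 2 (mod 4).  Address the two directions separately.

(⟹) Suppose t ≡ 2 (mod 28); write t = 28j + 2. Since 7 ∣ 28, reducing mod 7 gives t ≡ 2 (mod 7); since 4 ∣ 28, reducing mod 4 gives t ≡ 2 (mod 4).

(⟸) Conversely, if t ≡ 2 (mod 7) and t ≡ 2 (mod 4), then by the Chinese remainder theorem t ≡ 2 (mod 28). This is exactly t ≡ 2 (mod 28).

Both implications hold.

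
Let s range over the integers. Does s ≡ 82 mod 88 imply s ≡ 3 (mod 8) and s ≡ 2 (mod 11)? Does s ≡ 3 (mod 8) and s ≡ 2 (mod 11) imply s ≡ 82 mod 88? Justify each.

Neither direction holds.

(→) This fails: s = 82 gives 82 ≡ 82 (mod 88) but 82 ≡ 2 (mod 8), so the conjunction on the right does not hold.

(←) This fails: s = 35 satisfies both congruences on the right (35 ≡ 3 mod 8 and 35 ≡ 2 mod 11) yet 35 ≡ 35 (mod 88), not 82.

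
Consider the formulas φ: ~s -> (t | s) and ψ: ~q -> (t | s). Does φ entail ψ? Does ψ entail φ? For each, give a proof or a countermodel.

(→) Assume the antecedent. If s is true, ~q -> (t | s) reduces to true regardless of the other variables. If s is false, the antecedent forces (s = F, t = T, q = F) or (s = F, t = T, q = T), and ~q -> (t | s) holds there. Either way ~q -> (t | s) holds.

(←) This fails. Under s = F, t = F, q = T, the left side is false but the right side is true.

Only the forward implication holds.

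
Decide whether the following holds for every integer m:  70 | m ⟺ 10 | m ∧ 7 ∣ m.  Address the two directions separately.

(⇐) Suppose 10 ∣ m and 7 ∣ m. Any common multiple of 10 and 7 is a multiple of their lcm; here gcd(10, 7) = 1, so lcm(10, 7) = 10·7 = 70, so 70 ∣ m.

(⇒) If 70 ∣ m, write m = 70q. Since 70 = 7·10, m = 10·(7q), so 10 ∣ m; and since 70 = 10·7, m = 7·(10q), so 7 ∣ m.

Both implications hold.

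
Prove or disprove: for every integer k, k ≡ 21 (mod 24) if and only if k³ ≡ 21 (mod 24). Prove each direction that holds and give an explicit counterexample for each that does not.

Both implications hold.

(⟹) Suppose k ≡ 21 (mod 24). Write k = 24j + 21. Then (24j + 21)³ = 13824j³ + 36288j² + 31752j + 9261 = 24(576j³ + 1512j² + 1323j + 385) + 21, so k³ ≡ 21 (mod 24).

(⟸) Conversely, suppose k³ ≡ 21 (mod 24). The only residue r in {0, …, 23} with r³ ≡ 21 (mod 24) is r = 21, so k ≡ 21 (mod 24).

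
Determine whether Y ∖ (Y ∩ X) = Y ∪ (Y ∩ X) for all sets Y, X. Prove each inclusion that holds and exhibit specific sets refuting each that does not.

(⊆) Let x ∈ Y ∖ (Y ∩ X). Then x ∈ Y and x ∉ X, from which x ∈ Y ∪ (Y ∩ X).

(⊇) This inclusion fails. Take Y = {1}, X = {1}; then 1 ∈ Y ∪ (Y ∩ X) but 1 ∉ Y ∖ (Y ∩ X).

(⊆) holds; (⊇) fails.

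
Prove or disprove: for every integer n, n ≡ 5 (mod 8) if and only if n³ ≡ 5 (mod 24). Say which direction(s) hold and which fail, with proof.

Only the converse holds.

(⇒) This fails: take n = 13. Then 13 ≡ 5 (mod 8), but 13³ = 2197 ≡ 13 (mod 24), not 5.

(⇐) Conversely, the residues r modulo 24 with r³ ≡ 5 (mod 24) are exactly {5}, and each is ≡ 5 (mod 8).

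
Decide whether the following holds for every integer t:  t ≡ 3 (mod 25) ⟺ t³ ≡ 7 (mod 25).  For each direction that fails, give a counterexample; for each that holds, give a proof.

Forward direction. This fails: take t = 3. Then 3 ≡ 3 (mod 25), but 3³ = 27 ≡ 2 (mod 25), not 7.

Converse. This fails: take t = 18. Then 18³ = 5832 ≡ 7 (mod 25), yet 18 ≡ 18 (mod 25), not 3.

Neither implication holds.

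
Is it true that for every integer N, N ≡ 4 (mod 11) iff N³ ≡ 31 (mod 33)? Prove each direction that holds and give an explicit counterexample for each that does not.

(⇒) fails; (⇐) holds.

[⇒] This fails: take N = 15. Then 15 ≡ 4 (mod 11), but 15³ = 3375 ≡ 9 (mod 33), not 31.

[⇐] Conversely, the residues r modulo 33 with r³ ≡ 31 (mod 33) are exactly {4}, and each is ≡ 4 (mod 11).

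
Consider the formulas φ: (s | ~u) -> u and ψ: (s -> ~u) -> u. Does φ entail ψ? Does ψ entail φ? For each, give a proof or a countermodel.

Both directions hold.

[⇒] Assume the antecedent. If u is true, (s -> ~u) -> u reduces to true regardless of the other variables. If u is false, the antecedent cannot hold. Either way (s -> ~u) -> u holds.

[⇐] Assume the antecedent. If u is true, (s | ~u) -> u reduces to true regardless of the other variables. If u is false, the antecedent cannot hold. Either way (s | ~u) -> u holds.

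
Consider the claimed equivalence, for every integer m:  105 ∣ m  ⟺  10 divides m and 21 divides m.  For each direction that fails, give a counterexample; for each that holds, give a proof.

The forward direction fails; the converse holds.

(⇐) Suppose 10 ∣ m and 21 ∣ m. Any common multiple of 10 and 21 is a multiple of their lcm; here gcd(10, 21) = 1, so lcm(10, 21) = 10·21 = 210, so 210 ∣ m. Since 105 ∣ 210, it follows that 105 ∣ m.

(⇒) This fails: take m = 105. Certainly 105 ∣ 105, but 10 ∤ 105.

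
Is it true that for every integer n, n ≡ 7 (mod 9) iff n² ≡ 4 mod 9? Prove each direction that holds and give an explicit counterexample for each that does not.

Converse. This fails: take n = 2. Then 2² = 4 ≡ 4 (mod 9), yet 2 ≡ 2 (mod 9), not 7.

Forward direction. Suppose n ≡ 7 (mod 9). Write n = 9j + 7. Then (9j + 7)² = 81j² + 126j + 49 = 9(9j² + 14j + 5) + 4, so n² ≡ 4 (mod 9).

The forward direction holds; the converse fails.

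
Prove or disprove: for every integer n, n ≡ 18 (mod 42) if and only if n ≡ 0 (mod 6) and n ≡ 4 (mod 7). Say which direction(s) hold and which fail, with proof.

(⇒) Suppose n ≡ 18 (mod 42); write n = 42j + 18. Since 6 ∣ 42, reducing mod 6 gives n ≡ 18 ≡ 0 (mod 6); since 7 ∣ 42, reducing mod 7 gives n ≡ 18 ≡ 4 (mod 7).

(⇐) Conversely, if n ≡ 0 (mod 6) and n ≡ 4 (mod 7), then by the Chinese remainder theorem n ≡ 18 (mod 42). This is exactly n ≡ 18 (mod 42).

The biconditional holds.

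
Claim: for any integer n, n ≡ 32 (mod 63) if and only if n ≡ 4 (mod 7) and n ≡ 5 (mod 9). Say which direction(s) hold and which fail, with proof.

(⇐) If n ≡ 4 (mod 7) and n ≡ 5 (mod 9), then by the Chinese remainder theorem n ≡ 32 (mod 63). This is exactly n ≡ 32 (mod 63).

(⇒) Suppose n ≡ 32 (mod 63); write n = 63j + 32. Since 7 ∣ 63, reducing mod 7 gives n ≡ 32 ≡ 4 (mod 7); since 9 ∣ 63, reducing mod 9 gives n ≡ 32 ≡ 5 (mod 9).

Both implications hold.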